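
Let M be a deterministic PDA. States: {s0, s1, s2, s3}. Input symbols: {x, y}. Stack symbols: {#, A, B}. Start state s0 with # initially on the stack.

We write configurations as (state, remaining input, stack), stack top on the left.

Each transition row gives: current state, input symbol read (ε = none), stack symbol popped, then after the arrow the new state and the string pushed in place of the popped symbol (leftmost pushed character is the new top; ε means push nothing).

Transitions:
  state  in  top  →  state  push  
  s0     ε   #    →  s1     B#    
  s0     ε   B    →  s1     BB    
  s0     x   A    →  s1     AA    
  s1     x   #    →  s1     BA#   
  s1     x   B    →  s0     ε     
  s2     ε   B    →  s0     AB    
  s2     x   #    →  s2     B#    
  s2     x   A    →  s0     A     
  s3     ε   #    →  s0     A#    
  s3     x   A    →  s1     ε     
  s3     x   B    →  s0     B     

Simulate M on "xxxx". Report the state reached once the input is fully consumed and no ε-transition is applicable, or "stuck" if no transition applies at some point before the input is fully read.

s1

(s0, xxxx, #)
  ε-move, top #: go to s1, push B# → (s1, xxxx, B#)
  read x, top B: go to s0, push ε → (s0, xxx, #)
  ε-move, top #: go to s1, push B# → (s1, xxx, B#)
  read x, top B: go to s0, push ε → (s0, xx, #)
  ε-move, top #: go to s1, push B# → (s1, xx, B#)
  read x, top B: go to s0, push ε → (s0, x, #)
  ε-move, top #: go to s1, push B# → (s1, x, B#)
  read x, top B: go to s0, push ε → (s0, ε, #)
  ε-move, top #: go to s1, push B# → (s1, ε, B#)
All input consumed; M is in state s1.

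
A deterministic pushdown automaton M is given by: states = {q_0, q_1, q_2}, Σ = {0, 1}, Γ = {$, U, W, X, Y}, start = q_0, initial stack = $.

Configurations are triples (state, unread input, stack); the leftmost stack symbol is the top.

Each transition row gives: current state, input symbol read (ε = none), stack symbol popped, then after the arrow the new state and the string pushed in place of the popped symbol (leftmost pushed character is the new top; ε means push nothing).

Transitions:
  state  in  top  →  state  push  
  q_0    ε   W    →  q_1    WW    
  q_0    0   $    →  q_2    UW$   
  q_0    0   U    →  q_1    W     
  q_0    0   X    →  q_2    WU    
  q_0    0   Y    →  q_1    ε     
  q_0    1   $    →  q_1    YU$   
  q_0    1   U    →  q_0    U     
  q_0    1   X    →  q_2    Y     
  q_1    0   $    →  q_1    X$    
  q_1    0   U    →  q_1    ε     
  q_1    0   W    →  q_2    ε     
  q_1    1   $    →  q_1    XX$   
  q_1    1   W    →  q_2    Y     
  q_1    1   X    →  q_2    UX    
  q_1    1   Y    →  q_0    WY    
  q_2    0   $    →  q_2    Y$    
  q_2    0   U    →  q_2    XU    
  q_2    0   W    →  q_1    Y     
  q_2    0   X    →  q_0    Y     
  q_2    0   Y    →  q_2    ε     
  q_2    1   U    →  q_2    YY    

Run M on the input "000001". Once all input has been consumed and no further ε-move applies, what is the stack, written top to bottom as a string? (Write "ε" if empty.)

(q_0, 000001, $)
  read 0, top $: go to q_2, push UW$ → (q_2, 00001, UW$)
  read 0, top U: go to q_2, push XU → (q_2, 0001, XUW$)
  read 0, top X: go to q_0, push Y → (q_0, 001, YUW$)
  read 0, top Y: go to q_1, push ε → (q_1, 01, UW$)
  read 0, top U: go to q_1, push ε → (q_1, 1, W$)
  read 1, top W: go to q_2, push Y → (q_2, ε, Y$)
All input consumed in state q_2 with stack Y$.

Y$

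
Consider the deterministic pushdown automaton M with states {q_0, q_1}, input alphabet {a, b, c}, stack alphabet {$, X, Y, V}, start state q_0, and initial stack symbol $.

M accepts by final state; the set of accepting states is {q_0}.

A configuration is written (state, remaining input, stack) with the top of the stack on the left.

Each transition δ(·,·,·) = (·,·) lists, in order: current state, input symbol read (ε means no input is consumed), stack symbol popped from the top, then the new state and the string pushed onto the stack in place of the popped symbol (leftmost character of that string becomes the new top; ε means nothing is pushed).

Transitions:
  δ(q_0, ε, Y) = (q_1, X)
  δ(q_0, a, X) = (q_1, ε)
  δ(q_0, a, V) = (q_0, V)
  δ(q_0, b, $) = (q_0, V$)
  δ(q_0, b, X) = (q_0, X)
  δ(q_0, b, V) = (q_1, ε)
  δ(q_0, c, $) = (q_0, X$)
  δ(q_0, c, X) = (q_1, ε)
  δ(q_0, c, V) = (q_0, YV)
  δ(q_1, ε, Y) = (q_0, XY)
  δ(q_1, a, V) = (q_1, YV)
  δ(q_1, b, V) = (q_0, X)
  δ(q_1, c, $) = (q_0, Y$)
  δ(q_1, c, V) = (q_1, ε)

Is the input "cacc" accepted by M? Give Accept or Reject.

Reject

(q_0, cacc, $)
  read c, top $: go to q_0, push X$ → (q_0, acc, X$)
  read a, top X: go to q_1, push ε → (q_1, cc, $)
  read c, top $: go to q_0, push Y$ → (q_0, c, Y$)
  ε-move, top Y: go to q_1, push X → (q_1, c, X$)
No transition applies at (q_1, c, X$); input not fully consumed.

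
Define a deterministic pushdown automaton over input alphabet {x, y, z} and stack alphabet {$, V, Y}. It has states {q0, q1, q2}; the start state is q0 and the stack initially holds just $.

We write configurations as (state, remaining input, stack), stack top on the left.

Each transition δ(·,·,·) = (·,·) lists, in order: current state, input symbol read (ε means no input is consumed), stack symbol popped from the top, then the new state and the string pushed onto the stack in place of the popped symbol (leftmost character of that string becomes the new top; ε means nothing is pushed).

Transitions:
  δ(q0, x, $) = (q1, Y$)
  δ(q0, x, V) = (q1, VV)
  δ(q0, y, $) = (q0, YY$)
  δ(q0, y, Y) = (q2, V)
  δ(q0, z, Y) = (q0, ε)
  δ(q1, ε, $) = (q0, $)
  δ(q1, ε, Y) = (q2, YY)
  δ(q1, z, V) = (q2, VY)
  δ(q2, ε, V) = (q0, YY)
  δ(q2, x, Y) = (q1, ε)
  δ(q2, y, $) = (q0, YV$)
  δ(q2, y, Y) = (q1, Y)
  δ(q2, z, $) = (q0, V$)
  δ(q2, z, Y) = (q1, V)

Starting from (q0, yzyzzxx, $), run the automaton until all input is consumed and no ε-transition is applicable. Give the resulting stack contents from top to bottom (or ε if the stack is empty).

YY$

(q0, yzyzzxx, $)
  read y, top $: go to q0, push YY$ → (q0, zyzzxx, YY$)
  read z, top Y: go to q0, push ε → (q0, yzzxx, Y$)
  read y, top Y: go to q2, push V → (q2, zzxx, V$)
  ε-move, top V: go to q0, push YY → (q0, zzxx, YY$)
  read z, top Y: go to q0, push ε → (q0, zxx, Y$)
  read z, top Y: go to q0, push ε → (q0, xx, $)
  read x, top $: go to q1, push Y$ → (q1, x, Y$)
  ε-move, top Y: go to q2, push YY → (q2, x, YY$)
  read x, top Y: go to q1, push ε → (q1, ε, Y$)
  ε-move, top Y: go to q2, push YY → (q2, ε, YY$)
All input consumed in state q2 with stack YY$.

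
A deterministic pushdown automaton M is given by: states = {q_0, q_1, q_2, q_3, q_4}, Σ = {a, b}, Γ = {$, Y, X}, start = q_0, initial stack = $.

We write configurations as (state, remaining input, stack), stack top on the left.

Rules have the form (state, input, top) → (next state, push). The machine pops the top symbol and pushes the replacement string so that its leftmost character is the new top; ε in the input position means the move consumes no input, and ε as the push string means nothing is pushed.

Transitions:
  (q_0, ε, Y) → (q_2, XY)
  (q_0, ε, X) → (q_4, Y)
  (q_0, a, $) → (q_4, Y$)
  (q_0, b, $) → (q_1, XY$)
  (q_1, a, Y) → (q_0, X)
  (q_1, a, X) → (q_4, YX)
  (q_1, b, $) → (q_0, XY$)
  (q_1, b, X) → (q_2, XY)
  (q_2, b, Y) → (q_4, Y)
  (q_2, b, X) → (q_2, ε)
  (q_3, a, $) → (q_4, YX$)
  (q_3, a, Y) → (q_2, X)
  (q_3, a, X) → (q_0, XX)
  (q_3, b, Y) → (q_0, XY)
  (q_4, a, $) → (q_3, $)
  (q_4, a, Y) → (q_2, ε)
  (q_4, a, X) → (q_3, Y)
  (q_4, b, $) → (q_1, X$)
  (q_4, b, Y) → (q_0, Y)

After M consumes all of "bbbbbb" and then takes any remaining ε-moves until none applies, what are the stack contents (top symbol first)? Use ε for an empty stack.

(q_0, bbbbbb, $)
  read b, top $: go to q_1, push XY$ → (q_1, bbbbb, XY$)
  read b, top X: go to q_2, push XY → (q_2, bbbb, XYY$)
  read b, top X: go to q_2, push ε → (q_2, bbb, YY$)
  read b, top Y: go to q_4, push Y → (q_4, bb, YY$)
  read b, top Y: go to q_0, push Y → (q_0, b, YY$)
  ε-move, top Y: go to q_2, push XY → (q_2, b, XYY$)
  read b, top X: go to q_2, push ε → (q_2, ε, YY$)
All input consumed in state q_2 with stack YY$.

YY$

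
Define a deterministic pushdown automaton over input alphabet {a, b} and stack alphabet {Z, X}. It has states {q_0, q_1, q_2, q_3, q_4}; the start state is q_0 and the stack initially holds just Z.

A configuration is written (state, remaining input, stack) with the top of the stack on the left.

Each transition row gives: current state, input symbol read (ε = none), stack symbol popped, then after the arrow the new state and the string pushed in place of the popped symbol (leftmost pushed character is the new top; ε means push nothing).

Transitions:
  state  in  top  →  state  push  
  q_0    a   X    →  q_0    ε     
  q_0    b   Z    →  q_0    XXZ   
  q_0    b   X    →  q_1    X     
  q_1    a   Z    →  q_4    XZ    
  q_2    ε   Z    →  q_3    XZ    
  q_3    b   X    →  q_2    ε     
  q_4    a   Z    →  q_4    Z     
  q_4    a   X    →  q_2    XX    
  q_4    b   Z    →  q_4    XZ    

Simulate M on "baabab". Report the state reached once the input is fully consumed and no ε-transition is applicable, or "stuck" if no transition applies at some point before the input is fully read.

q_1

(q_0, baabab, Z)
  read b, top Z: go to q_0, push XXZ → (q_0, aabab, XXZ)
  read a, top X: go to q_0, push ε → (q_0, abab, XZ)
  read a, top X: go to q_0, push ε → (q_0, bab, Z)
  read b, top Z: go to q_0, push XXZ → (q_0, ab, XXZ)
  read a, top X: go to q_0, push ε → (q_0, b, XZ)
  read b, top X: go to q_1, push X → (q_1, ε, XZ)
All input consumed; M is in state q_1.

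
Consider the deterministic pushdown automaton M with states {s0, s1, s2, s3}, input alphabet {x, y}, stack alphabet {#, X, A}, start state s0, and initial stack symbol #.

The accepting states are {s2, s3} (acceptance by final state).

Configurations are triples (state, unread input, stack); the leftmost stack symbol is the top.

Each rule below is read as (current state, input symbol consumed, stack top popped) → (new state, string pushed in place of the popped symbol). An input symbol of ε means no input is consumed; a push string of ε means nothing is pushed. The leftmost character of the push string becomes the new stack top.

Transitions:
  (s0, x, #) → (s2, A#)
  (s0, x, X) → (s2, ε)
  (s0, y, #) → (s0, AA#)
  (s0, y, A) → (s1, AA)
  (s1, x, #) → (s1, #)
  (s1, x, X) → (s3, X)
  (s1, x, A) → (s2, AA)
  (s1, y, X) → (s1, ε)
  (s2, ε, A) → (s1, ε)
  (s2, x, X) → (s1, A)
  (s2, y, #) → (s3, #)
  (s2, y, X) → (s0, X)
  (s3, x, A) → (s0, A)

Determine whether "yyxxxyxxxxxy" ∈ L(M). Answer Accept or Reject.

(s0, yyxxxyxxxxxy, #) ⊢ (s0, yxxxyxxxxxy, AA#) ⊢ (s1, xxxyxxxxxy, AAA#) ⊢ (s2, xxyxxxxxy, AAAA#) ⊢ (s1, xxyxxxxxy, AAA#) ⊢ (s2, xyxxxxxy, AAAA#) ⊢ (s1, xyxxxxxy, AAA#) ⊢ (s2, yxxxxxy, AAAA#) ⊢ (s1, yxxxxxy, AAA#)
No transition applies at (s1, yxxxxxy, AAA#); input not fully consumed.

Reject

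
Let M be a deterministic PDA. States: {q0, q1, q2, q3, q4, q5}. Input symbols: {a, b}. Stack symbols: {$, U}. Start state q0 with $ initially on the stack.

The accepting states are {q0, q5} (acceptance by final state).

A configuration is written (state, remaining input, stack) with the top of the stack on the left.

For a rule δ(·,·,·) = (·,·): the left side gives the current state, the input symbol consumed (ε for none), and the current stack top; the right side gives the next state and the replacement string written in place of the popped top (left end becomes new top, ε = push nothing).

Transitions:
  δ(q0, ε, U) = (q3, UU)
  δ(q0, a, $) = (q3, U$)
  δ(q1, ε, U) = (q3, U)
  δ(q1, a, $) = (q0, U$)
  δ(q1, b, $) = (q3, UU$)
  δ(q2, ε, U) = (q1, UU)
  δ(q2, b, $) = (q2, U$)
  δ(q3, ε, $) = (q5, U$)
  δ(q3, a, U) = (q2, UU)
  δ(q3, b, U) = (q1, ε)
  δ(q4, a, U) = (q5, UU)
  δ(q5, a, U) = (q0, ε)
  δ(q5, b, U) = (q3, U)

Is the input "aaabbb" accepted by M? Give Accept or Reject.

Reject

(q0, aaabbb, $)
  read a, top $: go to q3, push U$ → (q3, aabbb, U$)
  read a, top U: go to q2, push UU → (q2, abbb, UU$)
  ε-move, top U: go to q1, push UU → (q1, abbb, UUU$)
  ε-move, top U: go to q3, push U → (q3, abbb, UUU$)
  read a, top U: go to q2, push UU → (q2, bbb, UUUU$)
  ε-move, top U: go to q1, push UU → (q1, bbb, UUUUU$)
  ε-move, top U: go to q3, push U → (q3, bbb, UUUUU$)
  read b, top U: go to q1, push ε → (q1, bb, UUUU$)
  ε-move, top U: go to q3, push U → (q3, bb, UUUU$)
  read b, top U: go to q1, push ε → (q1, b, UUU$)
  ε-move, top U: go to q3, push U → (q3, b, UUU$)
  read b, top U: go to q1, push ε → (q1, ε, UU$)
  ε-move, top U: go to q3, push U → (q3, ε, UU$)
All input consumed; state q3 ∉ F and no further ε-move applies.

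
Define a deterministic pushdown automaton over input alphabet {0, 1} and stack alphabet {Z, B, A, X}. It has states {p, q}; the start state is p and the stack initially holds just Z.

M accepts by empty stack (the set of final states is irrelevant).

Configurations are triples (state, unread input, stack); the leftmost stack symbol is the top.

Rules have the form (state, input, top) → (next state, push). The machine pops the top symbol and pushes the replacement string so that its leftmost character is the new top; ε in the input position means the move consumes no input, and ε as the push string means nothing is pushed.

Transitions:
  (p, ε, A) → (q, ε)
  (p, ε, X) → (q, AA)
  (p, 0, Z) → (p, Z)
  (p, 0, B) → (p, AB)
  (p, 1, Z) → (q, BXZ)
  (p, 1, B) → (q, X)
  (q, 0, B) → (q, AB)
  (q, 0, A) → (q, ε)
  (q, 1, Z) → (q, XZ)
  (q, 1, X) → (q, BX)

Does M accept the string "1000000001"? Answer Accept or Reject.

(p, 1000000001, Z) ⊢ (q, 000000001, BXZ) ⊢ (q, 00000001, ABXZ) ⊢ (q, 0000001, BXZ) ⊢ (q, 000001, ABXZ) ⊢ (q, 00001, BXZ) ⊢ (q, 0001, ABXZ) ⊢ (q, 001, BXZ) ⊢ (q, 01, ABXZ) ⊢ (q, 1, BXZ)
No transition applies at (q, 1, BXZ); input not fully consumed.

Reject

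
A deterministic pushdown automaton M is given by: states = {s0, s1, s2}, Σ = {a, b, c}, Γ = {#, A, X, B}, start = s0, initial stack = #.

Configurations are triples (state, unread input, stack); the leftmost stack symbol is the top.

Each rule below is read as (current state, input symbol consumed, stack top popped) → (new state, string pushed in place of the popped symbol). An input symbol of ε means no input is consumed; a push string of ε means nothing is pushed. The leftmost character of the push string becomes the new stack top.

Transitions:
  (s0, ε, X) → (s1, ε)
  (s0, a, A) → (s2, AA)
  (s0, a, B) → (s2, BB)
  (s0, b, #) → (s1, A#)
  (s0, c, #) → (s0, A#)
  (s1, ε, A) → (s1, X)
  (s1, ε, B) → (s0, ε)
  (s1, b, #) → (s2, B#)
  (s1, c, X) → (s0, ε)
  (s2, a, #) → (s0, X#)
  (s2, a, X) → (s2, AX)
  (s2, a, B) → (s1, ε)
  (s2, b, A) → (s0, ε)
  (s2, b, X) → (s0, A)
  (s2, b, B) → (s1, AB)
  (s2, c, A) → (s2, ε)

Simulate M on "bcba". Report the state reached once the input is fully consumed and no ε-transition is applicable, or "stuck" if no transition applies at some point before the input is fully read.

(s0, bcba, #)
  read b, top #: go to s1, push A# → (s1, cba, A#)
  ε-move, top A: go to s1, push X → (s1, cba, X#)
  read c, top X: go to s0, push ε → (s0, ba, #)
  read b, top #: go to s1, push A# → (s1, a, A#)
  ε-move, top A: go to s1, push X → (s1, a, X#)
No transition for (s1, a, top X); M blocks with input a remaining.

stuck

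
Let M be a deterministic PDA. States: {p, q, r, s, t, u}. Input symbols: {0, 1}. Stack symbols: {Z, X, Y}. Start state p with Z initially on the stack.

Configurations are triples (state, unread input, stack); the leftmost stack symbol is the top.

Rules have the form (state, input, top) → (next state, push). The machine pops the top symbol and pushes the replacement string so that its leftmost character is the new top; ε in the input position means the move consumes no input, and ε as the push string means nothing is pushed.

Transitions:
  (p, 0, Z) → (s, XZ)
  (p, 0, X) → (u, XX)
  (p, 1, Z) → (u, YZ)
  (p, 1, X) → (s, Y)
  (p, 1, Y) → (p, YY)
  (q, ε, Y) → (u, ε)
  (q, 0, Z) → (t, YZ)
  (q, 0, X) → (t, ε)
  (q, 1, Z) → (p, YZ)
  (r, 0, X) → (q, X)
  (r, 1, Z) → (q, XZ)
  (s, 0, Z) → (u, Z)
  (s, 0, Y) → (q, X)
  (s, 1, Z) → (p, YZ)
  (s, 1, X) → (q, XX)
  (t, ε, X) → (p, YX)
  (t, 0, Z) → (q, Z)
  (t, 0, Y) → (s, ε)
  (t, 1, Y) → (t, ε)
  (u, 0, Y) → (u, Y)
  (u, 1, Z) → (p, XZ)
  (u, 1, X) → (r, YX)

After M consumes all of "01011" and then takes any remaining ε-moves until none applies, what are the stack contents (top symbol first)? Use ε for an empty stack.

YYYXZ

(p, 01011, Z)
  read 0, top Z: go to s, push XZ → (s, 1011, XZ)
  read 1, top X: go to q, push XX → (q, 011, XXZ)
  read 0, top X: go to t, push ε → (t, 11, XZ)
  ε-move, top X: go to p, push YX → (p, 11, YXZ)
  read 1, top Y: go to p, push YY → (p, 1, YYXZ)
  read 1, top Y: go to p, push YY → (p, ε, YYYXZ)
All input consumed in state p with stack YYYXZ.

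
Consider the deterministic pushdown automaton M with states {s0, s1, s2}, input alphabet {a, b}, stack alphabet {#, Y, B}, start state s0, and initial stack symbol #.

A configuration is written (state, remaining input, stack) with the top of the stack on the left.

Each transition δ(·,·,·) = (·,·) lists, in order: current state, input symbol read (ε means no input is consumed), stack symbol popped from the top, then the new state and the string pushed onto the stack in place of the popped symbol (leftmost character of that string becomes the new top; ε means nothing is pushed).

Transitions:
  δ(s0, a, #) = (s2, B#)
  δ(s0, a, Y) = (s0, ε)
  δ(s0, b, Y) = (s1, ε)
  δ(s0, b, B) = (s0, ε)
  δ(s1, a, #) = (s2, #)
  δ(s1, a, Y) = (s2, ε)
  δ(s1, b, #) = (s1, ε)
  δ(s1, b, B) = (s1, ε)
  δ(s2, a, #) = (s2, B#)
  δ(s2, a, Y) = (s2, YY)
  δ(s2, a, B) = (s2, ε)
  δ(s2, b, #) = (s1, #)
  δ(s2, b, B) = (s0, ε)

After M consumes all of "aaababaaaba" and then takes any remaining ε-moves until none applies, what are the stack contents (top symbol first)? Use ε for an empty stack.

(s0, aaababaaaba, #)
  read a, top #: go to s2, push B# → (s2, aababaaaba, B#)
  read a, top B: go to s2, push ε → (s2, ababaaaba, #)
  read a, top #: go to s2, push B# → (s2, babaaaba, B#)
  read b, top B: go to s0, push ε → (s0, abaaaba, #)
  read a, top #: go to s2, push B# → (s2, baaaba, B#)
  read b, top B: go to s0, push ε → (s0, aaaba, #)
  read a, top #: go to s2, push B# → (s2, aaba, B#)
  read a, top B: go to s2, push ε → (s2, aba, #)
  read a, top #: go to s2, push B# → (s2, ba, B#)
  read b, top B: go to s0, push ε → (s0, a, #)
  read a, top #: go to s2, push B# → (s2, ε, B#)
All input consumed in state s2 with stack B#.

B#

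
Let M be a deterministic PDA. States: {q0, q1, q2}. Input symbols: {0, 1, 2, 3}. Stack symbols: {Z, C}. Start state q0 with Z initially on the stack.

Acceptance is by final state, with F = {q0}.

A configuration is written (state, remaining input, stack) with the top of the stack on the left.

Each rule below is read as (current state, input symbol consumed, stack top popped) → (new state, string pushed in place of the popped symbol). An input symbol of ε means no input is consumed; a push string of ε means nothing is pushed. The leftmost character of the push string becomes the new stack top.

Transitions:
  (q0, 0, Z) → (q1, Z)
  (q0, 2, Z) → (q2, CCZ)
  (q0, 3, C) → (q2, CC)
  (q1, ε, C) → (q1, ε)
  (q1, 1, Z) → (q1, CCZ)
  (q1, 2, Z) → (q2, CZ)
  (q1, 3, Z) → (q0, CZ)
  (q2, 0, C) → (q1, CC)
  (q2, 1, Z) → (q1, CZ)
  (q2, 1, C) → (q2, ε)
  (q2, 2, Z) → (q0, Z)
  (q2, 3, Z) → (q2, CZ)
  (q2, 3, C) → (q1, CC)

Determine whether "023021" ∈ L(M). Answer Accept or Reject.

Reject

(q0, 023021, Z) ⊢ (q1, 23021, Z) ⊢ (q2, 3021, CZ) ⊢ (q1, 021, CCZ) ⊢ (q1, 021, CZ) ⊢ (q1, 021, Z)
No transition applies at (q1, 021, Z); input not fully consumed.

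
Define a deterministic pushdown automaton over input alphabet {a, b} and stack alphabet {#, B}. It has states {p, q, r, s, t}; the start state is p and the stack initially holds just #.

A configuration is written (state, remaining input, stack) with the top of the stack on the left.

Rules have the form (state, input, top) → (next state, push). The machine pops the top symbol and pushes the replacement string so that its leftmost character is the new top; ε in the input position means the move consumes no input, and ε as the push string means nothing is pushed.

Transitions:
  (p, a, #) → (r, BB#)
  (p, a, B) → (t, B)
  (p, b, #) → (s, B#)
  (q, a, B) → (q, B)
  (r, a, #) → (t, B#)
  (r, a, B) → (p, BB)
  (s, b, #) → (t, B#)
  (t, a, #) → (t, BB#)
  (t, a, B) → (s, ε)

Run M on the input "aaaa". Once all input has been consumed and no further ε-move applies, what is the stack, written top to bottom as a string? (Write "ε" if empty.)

BB#

(p, aaaa, #)
  read a, top #: go to r, push BB# → (r, aaa, BB#)
  read a, top B: go to p, push BB → (p, aa, BBB#)
  read a, top B: go to t, push B → (t, a, BBB#)
  read a, top B: go to s, push ε → (s, ε, BB#)
All input consumed in state s with stack BB#.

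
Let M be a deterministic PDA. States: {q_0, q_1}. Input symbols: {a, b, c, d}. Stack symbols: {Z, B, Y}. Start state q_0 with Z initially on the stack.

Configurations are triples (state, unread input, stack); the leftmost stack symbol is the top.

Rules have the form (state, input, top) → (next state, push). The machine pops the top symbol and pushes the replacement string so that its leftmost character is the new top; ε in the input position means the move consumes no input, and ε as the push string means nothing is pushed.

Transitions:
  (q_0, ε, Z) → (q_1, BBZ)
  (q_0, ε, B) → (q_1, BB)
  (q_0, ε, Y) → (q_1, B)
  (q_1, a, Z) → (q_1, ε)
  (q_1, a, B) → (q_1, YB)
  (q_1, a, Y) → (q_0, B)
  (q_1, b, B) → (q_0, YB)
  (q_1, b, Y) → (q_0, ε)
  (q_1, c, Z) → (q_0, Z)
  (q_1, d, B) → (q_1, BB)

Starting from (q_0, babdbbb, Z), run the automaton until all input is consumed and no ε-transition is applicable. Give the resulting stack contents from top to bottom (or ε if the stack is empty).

BBBBBBBBZ

(q_0, babdbbb, Z)
  ε-move, top Z: go to q_1, push BBZ → (q_1, babdbbb, BBZ)
  read b, top B: go to q_0, push YB → (q_0, abdbbb, YBBZ)
  ε-move, top Y: go to q_1, push B → (q_1, abdbbb, BBBZ)
  read a, top B: go to q_1, push YB → (q_1, bdbbb, YBBBZ)
  read b, top Y: go to q_0, push ε → (q_0, dbbb, BBBZ)
  ε-move, top B: go to q_1, push BB → (q_1, dbbb, BBBBZ)
  read d, top B: go to q_1, push BB → (q_1, bbb, BBBBBZ)
  read b, top B: go to q_0, push YB → (q_0, bb, YBBBBBZ)
  ε-move, top Y: go to q_1, push B → (q_1, bb, BBBBBBZ)
  read b, top B: go to q_0, push YB → (q_0, b, YBBBBBBZ)
  ε-move, top Y: go to q_1, push B → (q_1, b, BBBBBBBZ)
  read b, top B: go to q_0, push YB → (q_0, ε, YBBBBBBBZ)
  ε-move, top Y: go to q_1, push B → (q_1, ε, BBBBBBBBZ)
All input consumed in state q_1 with stack BBBBBBBBZ.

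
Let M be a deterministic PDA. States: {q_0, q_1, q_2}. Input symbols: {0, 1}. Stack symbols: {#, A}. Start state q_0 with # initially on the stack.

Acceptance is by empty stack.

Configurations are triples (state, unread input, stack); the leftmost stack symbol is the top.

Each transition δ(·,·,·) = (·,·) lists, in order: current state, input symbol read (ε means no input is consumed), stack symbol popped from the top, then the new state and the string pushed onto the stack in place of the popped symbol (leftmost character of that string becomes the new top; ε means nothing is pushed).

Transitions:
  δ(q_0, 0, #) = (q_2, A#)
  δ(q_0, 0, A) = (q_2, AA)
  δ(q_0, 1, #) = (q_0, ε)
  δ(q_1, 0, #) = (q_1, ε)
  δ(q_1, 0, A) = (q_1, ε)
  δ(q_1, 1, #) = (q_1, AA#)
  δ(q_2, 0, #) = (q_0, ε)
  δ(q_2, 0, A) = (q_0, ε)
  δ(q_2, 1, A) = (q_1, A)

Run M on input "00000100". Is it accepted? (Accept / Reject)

Accept

(q_0, 00000100, #) ⊢ (q_2, 0000100, A#) ⊢ (q_0, 000100, #) ⊢ (q_2, 00100, A#) ⊢ (q_0, 0100, #) ⊢ (q_2, 100, A#) ⊢ (q_1, 00, A#) ⊢ (q_1, 0, #) ⊢ (q_1, ε, ε)
All input consumed and the stack is empty.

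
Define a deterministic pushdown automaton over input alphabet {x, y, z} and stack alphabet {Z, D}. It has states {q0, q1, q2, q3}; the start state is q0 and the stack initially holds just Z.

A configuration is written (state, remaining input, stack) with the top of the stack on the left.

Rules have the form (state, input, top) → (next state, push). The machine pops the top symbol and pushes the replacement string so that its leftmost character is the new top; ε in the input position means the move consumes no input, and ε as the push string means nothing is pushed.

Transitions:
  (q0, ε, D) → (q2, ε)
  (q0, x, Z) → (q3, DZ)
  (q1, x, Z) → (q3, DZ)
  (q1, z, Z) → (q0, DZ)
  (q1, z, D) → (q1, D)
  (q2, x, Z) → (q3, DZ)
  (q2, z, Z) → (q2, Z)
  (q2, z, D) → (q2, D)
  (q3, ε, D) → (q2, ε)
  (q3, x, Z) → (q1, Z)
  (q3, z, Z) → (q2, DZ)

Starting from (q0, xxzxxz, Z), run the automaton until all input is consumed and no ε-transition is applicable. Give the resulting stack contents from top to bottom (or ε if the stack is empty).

(q0, xxzxxz, Z) ⊢ (q3, xzxxz, DZ) ⊢ (q2, xzxxz, Z) ⊢ (q3, zxxz, DZ) ⊢ (q2, zxxz, Z) ⊢ (q2, xxz, Z) ⊢ (q3, xz, DZ) ⊢ (q2, xz, Z) ⊢ (q3, z, DZ) ⊢ (q2, z, Z) ⊢ (q2, ε, Z)
All input consumed in state q2 with stack Z.

Z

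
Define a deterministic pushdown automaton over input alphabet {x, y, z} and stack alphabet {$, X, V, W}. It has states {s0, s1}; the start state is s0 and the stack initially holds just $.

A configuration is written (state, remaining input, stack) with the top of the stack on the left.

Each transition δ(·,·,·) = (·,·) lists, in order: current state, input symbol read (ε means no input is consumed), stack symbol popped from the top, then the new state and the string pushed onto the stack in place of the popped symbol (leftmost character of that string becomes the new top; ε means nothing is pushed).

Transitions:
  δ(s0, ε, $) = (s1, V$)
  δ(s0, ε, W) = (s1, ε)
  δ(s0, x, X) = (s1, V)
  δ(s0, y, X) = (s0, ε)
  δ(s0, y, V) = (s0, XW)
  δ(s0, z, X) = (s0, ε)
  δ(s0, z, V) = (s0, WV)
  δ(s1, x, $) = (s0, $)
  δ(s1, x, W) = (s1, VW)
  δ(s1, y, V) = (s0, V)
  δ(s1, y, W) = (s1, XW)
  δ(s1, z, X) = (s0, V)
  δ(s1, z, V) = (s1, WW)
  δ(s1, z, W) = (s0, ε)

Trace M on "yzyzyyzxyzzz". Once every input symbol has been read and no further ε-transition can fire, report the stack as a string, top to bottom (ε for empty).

(s0, yzyzyyzxyzzz, $) ⊢ (s1, yzyzyyzxyzzz, V$) ⊢ (s0, zyzyyzxyzzz, V$) ⊢ (s0, yzyyzxyzzz, WV$) ⊢ (s1, yzyyzxyzzz, V$) ⊢ (s0, zyyzxyzzz, V$) ⊢ (s0, yyzxyzzz, WV$) ⊢ (s1, yyzxyzzz, V$) ⊢ (s0, yzxyzzz, V$) ⊢ (s0, zxyzzz, XW$) ⊢ (s0, xyzzz, W$) ⊢ (s1, xyzzz, $) ⊢ (s0, yzzz, $) ⊢ (s1, yzzz, V$) ⊢ (s0, zzz, V$) ⊢ (s0, zz, WV$) ⊢ (s1, zz, V$) ⊢ (s1, z, WW$) ⊢ (s0, ε, W$) ⊢ (s1, ε, $)
All input consumed in state s1 with stack $.

$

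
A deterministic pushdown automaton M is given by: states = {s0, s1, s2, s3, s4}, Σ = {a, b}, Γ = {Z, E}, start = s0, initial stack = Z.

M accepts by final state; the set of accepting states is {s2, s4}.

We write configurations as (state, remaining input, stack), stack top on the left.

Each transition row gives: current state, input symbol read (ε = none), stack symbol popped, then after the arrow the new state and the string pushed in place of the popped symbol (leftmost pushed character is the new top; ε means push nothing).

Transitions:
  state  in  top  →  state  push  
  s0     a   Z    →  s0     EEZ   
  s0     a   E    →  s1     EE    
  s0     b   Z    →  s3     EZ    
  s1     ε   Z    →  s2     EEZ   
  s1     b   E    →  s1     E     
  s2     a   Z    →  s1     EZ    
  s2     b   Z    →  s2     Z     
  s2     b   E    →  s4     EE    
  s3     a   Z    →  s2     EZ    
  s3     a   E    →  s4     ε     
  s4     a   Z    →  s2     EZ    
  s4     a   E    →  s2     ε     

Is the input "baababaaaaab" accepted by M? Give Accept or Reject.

Reject

(s0, baababaaaaab, Z)
  read b, top Z: go to s3, push EZ → (s3, aababaaaaab, EZ)
  read a, top E: go to s4, push ε → (s4, ababaaaaab, Z)
  read a, top Z: go to s2, push EZ → (s2, babaaaaab, EZ)
  read b, top E: go to s4, push EE → (s4, abaaaaab, EEZ)
  read a, top E: go to s2, push ε → (s2, baaaaab, EZ)
  read b, top E: go to s4, push EE → (s4, aaaaab, EEZ)
  read a, top E: go to s2, push ε → (s2, aaaab, EZ)
No transition applies at (s2, aaaab, EZ); input not fully consumed.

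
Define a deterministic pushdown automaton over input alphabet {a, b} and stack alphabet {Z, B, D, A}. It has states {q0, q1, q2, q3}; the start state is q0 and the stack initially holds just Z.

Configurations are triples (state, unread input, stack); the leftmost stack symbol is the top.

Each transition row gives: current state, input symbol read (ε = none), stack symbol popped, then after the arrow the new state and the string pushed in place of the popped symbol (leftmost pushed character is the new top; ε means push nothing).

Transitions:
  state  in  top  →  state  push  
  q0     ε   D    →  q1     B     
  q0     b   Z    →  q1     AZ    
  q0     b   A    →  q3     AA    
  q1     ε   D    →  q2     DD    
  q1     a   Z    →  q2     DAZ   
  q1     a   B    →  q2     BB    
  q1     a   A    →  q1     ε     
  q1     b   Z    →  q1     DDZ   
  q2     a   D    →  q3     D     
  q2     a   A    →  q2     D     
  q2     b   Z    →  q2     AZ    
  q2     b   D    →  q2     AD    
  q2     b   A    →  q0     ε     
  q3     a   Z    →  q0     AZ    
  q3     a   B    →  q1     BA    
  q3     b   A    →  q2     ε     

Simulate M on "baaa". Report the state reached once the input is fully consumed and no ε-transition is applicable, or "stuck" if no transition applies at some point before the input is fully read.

q3

(q0, baaa, Z)
  read b, top Z: go to q1, push AZ → (q1, aaa, AZ)
  read a, top A: go to q1, push ε → (q1, aa, Z)
  read a, top Z: go to q2, push DAZ → (q2, a, DAZ)
  read a, top D: go to q3, push D → (q3, ε, DAZ)
All input consumed; M is in state q3.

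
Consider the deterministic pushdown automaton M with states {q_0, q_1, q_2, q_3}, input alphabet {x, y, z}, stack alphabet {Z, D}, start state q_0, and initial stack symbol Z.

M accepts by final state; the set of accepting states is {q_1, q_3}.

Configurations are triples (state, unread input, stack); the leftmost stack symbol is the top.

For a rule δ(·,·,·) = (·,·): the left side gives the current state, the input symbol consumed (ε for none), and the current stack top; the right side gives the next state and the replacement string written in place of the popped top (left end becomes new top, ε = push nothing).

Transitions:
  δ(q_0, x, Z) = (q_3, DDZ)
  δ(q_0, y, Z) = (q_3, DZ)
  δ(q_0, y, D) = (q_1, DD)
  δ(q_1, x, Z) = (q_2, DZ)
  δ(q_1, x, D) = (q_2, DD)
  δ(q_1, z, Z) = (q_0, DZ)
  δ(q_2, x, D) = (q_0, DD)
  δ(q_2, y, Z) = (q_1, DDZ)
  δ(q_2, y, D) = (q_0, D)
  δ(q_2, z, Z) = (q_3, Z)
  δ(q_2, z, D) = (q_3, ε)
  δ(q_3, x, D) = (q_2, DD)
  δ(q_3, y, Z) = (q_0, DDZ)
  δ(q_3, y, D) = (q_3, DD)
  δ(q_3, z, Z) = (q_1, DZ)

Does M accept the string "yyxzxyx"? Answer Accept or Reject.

(q_0, yyxzxyx, Z)
  read y, top Z: go to q_3, push DZ → (q_3, yxzxyx, DZ)
  read y, top D: go to q_3, push DD → (q_3, xzxyx, DDZ)
  read x, top D: go to q_2, push DD → (q_2, zxyx, DDDZ)
  read z, top D: go to q_3, push ε → (q_3, xyx, DDZ)
  read x, top D: go to q_2, push DD → (q_2, yx, DDDZ)
  read y, top D: go to q_0, push D → (q_0, x, DDDZ)
No transition applies at (q_0, x, DDDZ); input not fully consumed.

Reject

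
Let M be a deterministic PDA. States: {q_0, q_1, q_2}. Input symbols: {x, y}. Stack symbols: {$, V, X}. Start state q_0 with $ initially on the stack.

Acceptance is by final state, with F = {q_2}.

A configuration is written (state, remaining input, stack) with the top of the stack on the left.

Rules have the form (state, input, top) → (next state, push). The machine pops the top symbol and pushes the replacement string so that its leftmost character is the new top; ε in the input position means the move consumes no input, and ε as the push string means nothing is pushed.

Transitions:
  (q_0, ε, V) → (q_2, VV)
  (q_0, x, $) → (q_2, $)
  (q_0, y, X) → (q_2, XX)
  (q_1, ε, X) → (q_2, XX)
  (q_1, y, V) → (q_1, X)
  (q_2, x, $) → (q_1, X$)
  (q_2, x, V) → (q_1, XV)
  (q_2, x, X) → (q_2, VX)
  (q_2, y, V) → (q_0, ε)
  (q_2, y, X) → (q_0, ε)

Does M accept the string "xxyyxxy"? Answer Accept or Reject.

Reject

(q_0, xxyyxxy, $) ⊢ (q_2, xyyxxy, $) ⊢ (q_1, yyxxy, X$) ⊢ (q_2, yyxxy, XX$) ⊢ (q_0, yxxy, X$) ⊢ (q_2, xxy, XX$) ⊢ (q_2, xy, VXX$) ⊢ (q_1, y, XVXX$) ⊢ (q_2, y, XXVXX$) ⊢ (q_0, ε, XVXX$)
All input consumed; state q_0 ∉ F and no further ε-move applies.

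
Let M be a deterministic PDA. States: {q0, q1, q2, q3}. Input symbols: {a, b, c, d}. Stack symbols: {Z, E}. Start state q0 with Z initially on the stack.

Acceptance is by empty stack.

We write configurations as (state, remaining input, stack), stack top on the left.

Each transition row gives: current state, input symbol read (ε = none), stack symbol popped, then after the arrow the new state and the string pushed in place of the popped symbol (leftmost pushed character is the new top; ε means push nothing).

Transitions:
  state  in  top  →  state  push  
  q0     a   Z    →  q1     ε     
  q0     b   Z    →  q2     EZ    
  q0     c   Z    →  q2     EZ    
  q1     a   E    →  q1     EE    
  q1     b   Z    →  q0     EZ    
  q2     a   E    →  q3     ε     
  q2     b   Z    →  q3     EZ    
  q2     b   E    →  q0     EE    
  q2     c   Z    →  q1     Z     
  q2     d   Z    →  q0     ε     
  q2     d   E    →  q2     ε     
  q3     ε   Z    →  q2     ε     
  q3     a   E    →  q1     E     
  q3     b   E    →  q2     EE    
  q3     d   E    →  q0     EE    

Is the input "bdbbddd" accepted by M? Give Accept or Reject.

(q0, bdbbddd, Z)
  read b, top Z: go to q2, push EZ → (q2, dbbddd, EZ)
  read d, top E: go to q2, push ε → (q2, bbddd, Z)
  read b, top Z: go to q3, push EZ → (q3, bddd, EZ)
  read b, top E: go to q2, push EE → (q2, ddd, EEZ)
  read d, top E: go to q2, push ε → (q2, dd, EZ)
  read d, top E: go to q2, push ε → (q2, d, Z)
  read d, top Z: go to q0, push ε → (q0, ε, ε)
All input consumed and the stack is empty.

Accept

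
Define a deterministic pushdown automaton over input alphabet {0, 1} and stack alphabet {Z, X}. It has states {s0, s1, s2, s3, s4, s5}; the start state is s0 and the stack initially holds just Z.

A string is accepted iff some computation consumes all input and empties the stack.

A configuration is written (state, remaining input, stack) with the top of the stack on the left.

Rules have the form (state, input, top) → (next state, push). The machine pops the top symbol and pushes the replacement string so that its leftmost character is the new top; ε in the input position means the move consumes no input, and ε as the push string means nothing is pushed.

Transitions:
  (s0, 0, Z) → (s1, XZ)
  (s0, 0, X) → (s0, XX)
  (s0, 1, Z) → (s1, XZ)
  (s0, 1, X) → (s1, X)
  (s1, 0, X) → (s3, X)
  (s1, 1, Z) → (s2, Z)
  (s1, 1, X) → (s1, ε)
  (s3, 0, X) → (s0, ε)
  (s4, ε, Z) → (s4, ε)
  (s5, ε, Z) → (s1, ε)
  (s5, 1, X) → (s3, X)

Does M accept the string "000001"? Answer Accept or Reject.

(s0, 000001, Z) ⊢ (s1, 00001, XZ) ⊢ (s3, 0001, XZ) ⊢ (s0, 001, Z) ⊢ (s1, 01, XZ) ⊢ (s3, 1, XZ)
No transition applies at (s3, 1, XZ); input not fully consumed.

Reject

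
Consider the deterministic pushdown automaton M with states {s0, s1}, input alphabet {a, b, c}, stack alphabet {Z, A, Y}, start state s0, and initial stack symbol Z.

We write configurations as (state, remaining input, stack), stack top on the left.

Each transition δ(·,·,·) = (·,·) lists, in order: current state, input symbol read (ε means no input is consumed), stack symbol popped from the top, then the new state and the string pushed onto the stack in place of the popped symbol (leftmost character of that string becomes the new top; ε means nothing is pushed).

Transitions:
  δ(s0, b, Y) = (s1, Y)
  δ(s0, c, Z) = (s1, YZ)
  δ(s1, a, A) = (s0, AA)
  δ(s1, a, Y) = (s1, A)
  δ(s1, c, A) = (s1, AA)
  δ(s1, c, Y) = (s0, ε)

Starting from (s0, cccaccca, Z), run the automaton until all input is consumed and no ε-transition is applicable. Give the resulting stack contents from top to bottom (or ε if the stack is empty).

(s0, cccaccca, Z)
  read c, top Z: go to s1, push YZ → (s1, ccaccca, YZ)
  read c, top Y: go to s0, push ε → (s0, caccca, Z)
  read c, top Z: go to s1, push YZ → (s1, accca, YZ)
  read a, top Y: go to s1, push A → (s1, ccca, AZ)
  read c, top A: go to s1, push AA → (s1, cca, AAZ)
  read c, top A: go to s1, push AA → (s1, ca, AAAZ)
  read c, top A: go to s1, push AA → (s1, a, AAAAZ)
  read a, top A: go to s0, push AA → (s0, ε, AAAAAZ)
All input consumed in state s0 with stack AAAAAZ.

AAAAAZ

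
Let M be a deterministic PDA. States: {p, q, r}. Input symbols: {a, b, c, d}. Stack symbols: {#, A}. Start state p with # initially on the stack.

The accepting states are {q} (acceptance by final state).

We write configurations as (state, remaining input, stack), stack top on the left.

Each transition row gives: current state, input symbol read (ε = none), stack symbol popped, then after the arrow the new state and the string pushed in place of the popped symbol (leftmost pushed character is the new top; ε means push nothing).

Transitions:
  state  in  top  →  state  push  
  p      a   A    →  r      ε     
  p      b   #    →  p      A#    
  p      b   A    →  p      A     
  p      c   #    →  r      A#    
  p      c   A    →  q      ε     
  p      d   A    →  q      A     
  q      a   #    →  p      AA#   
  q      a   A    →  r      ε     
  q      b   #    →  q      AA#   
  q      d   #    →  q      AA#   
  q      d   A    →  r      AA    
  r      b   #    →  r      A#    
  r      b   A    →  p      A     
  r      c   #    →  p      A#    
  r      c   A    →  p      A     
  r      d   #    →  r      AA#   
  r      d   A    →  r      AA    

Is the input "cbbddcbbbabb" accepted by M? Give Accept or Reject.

Reject

(p, cbbddcbbbabb, #)
  read c, top #: go to r, push A# → (r, bbddcbbbabb, A#)
  read b, top A: go to p, push A → (p, bddcbbbabb, A#)
  read b, top A: go to p, push A → (p, ddcbbbabb, A#)
  read d, top A: go to q, push A → (q, dcbbbabb, A#)
  read d, top A: go to r, push AA → (r, cbbbabb, AA#)
  read c, top A: go to p, push A → (p, bbbabb, AA#)
  read b, top A: go to p, push A → (p, bbabb, AA#)
  read b, top A: go to p, push A → (p, babb, AA#)
  read b, top A: go to p, push A → (p, abb, AA#)
  read a, top A: go to r, push ε → (r, bb, A#)
  read b, top A: go to p, push A → (p, b, A#)
  read b, top A: go to p, push A → (p, ε, A#)
All input consumed; state p ∉ F and no further ε-move applies.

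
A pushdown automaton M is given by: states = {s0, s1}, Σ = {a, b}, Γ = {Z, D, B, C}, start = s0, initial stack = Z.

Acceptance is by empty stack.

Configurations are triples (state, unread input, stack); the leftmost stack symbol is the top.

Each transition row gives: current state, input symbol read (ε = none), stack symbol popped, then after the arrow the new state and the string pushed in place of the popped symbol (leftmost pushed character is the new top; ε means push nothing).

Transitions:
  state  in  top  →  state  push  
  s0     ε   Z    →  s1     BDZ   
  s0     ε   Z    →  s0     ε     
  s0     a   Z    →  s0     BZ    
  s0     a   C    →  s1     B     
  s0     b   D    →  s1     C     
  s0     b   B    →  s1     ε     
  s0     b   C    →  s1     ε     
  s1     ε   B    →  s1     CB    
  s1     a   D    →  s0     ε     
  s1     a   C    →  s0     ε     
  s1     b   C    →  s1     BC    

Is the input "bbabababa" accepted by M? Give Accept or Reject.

Accept

One accepting computation: (s0, bbabababa, Z) ⊢ (s1, bbabababa, BDZ) ⊢ (s1, bbabababa, CBDZ) ⊢ (s1, babababa, BCBDZ) ⊢ (s1, babababa, CBCBDZ) ⊢ (s1, abababa, BCBCBDZ) ⊢ (s1, abababa, CBCBCBDZ) ⊢ (s0, bababa, BCBCBDZ) ⊢ (s1, ababa, CBCBDZ) ⊢ (s0, baba, BCBDZ) ⊢ (s1, aba, CBDZ) ⊢ (s0, ba, BDZ) ⊢ (s1, a, DZ) ⊢ (s0, ε, Z) ⊢ (s0, ε, ε)
All input consumed and the stack is empty.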